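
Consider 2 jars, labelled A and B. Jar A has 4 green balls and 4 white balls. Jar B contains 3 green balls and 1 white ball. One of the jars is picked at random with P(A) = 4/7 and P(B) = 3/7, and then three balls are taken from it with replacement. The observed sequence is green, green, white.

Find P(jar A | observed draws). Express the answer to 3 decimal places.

The likelihood of the observed sequence under each hypothesis: P(data | jar A) = (4/8)(4/8)(4/8) = 1/8; P(data | jar B) = (3/4)(3/4)(1/4) = 9/64.
Multiplying each by its prior: 4/7 · 1/8 = 1/14, 3/7 · 9/64 = 27/448; these sum to 59/448.
Therefore the posterior P(jar A | data) = (1/14) / (59/448) = 32/59.

0.542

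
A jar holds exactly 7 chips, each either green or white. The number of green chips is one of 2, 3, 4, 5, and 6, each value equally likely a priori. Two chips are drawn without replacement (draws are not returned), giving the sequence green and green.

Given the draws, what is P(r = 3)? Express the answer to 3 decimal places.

0.086

Compute the likelihood of the observed sequence for each case: P(data | r = 2) = (2/7)(1/6) = 1/21; P(data | r = 3) = (3/7)(2/6) = 1/7; P(data | r = 4) = (4/7)(3/6) = 2/7; P(data | r = 5) = (5/7)(4/6) = 10/21; P(data | r = 6) = (6/7)(5/6) = 5/7.
The prior-weighted likelihoods are 1/5 · 1/21 = 1/105, 1/5 · 1/7 = 1/35, 1/5 · 2/7 = 2/35, 1/5 · 10/21 = 2/21, 1/5 · 5/7 = 1/7; with total 1/3.
Hence P(r = 3 | data) = (1/35) / (1/3) = 3/35.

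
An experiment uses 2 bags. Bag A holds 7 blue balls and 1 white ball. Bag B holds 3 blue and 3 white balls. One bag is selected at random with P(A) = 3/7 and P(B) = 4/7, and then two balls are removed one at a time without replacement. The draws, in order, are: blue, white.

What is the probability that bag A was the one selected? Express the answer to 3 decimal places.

For each hypothesis, P(data | H) works out to: P(data | bag A) = (7/8)(1/7) = 1/8; P(data | bag B) = (3/6)(3/5) = 3/10.
Multiplying each by its prior: 3/7 · 1/8 = 3/56, 4/7 · 3/10 = 6/35; with total 9/40.
So P(bag A | data) = (3/56) / (9/40) = 5/21.

0.238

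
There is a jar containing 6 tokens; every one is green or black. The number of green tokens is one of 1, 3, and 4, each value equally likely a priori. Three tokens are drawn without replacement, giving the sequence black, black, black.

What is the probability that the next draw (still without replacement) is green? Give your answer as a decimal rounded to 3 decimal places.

The likelihood of the observed sequence under each hypothesis: P(data | r = 1) = (5/6)(4/5)(3/4) = 1/2; P(data | r = 3) = (3/6)(2/5)(1/4) = 1/20; P(data | r = 4) = (2/6)(1/5)(0/4) = 0.
Multiplying each by its prior: 1/3 · 1/2 = 1/6, 1/3 · 1/20 = 1/60, 1/3 · 0 = 0; summing to 11/60.
The posterior is then P(r = 1 | data) = 10/11, P(r = 3 | data) = 1/11, P(r = 4 | data) = 0.
So P(green next | data) = Σ P(green next | H) P(H | data) = (1/3)(10/11) + (1)(1/11) = 13/33.

0.394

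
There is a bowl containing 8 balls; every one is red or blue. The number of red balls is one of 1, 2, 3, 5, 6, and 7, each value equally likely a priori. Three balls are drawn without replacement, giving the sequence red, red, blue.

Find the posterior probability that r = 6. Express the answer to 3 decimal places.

0.294

The likelihood of the observed sequence under each hypothesis: P(data | r = 1) = (1/8)(0/7) = 0; P(data | r = 2) = (2/8)(1/7)(6/6) = 1/28; P(data | r = 3) = (3/8)(2/7)(5/6) = 5/56; P(data | r = 5) = (5/8)(4/7)(3/6) = 5/28; P(data | r = 6) = (6/8)(5/7)(2/6) = 5/28; P(data | r = 7) = (7/8)(6/7)(1/6) = 1/8.
Weighting by the prior gives 1/6 · 0 = 0, 1/6 · 1/28 = 1/168, 1/6 · 5/56 = 5/336, 1/6 · 5/28 = 5/168, 1/6 · 5/28 = 5/168, 1/6 · 1/8 = 1/48; these sum to 17/168.
By Bayes' rule, P(r = 6 | data) = (5/168) / (17/168) = 5/17.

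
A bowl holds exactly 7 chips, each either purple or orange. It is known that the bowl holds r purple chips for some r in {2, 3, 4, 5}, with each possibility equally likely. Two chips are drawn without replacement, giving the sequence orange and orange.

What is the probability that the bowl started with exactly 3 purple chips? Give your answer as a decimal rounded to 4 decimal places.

The likelihood of the observed sequence under each hypothesis: P(data | r = 2) = (5/7)(4/6) = 10/21; P(data | r = 3) = (4/7)(3/6) = 2/7; P(data | r = 4) = (3/7)(2/6) = 1/7; P(data | r = 5) = (2/7)(1/6) = 1/21.
The prior-weighted likelihoods are 1/4 · 10/21 = 5/42, 1/4 · 2/7 = 1/14, 1/4 · 1/7 = 1/28, 1/4 · 1/21 = 1/84; summing to 5/21.
Therefore the posterior P(r = 3 | data) = (1/14) / (5/21) = 3/10.

0.3000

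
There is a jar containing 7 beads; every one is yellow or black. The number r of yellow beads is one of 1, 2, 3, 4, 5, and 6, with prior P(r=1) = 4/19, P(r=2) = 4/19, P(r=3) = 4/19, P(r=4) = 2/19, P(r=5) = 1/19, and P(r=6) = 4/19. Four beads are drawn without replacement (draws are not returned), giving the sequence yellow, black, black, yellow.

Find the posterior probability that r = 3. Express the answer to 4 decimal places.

For each hypothesis, P(data | H) works out to: P(data | r = 1) = (1/7)(6/6)(5/5)(0/4) = 0; P(data | r = 2) = (2/7)(5/6)(4/5)(1/4) = 0.047619; P(data | r = 3) = (3/7)(4/6)(3/5)(2/4) = 0.085714; P(data | r = 4) = (4/7)(3/6)(2/5)(3/4) = 0.085714; P(data | r = 5) = (5/7)(2/6)(1/5)(4/4) = 0.047619; P(data | r = 6) = (6/7)(1/6)(0/5) = 0.
The prior-weighted likelihoods are 4/19 · 0 = 0, 4/19 · 0.047619 = 0.010025, 4/19 · 0.085714 = 0.018045, 2/19 · 0.085714 = 0.0090226, 1/19 · 0.047619 = 0.0025063, 4/19 · 0 = 0; with total 0.039599.
By Bayes' rule, P(r = 3 | data) = (0.018045) / (0.039599) = 0.4557.

0.4557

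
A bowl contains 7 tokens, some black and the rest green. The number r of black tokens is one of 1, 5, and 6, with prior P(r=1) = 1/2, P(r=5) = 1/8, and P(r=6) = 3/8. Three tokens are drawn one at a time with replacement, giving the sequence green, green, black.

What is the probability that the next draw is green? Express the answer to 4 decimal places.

The likelihood of the observed sequence under each hypothesis: P(data | r = 1) = (6/7)(6/7)(1/7) = 0.10496; P(data | r = 5) = (2/7)(2/7)(5/7) = 0.058309; P(data | r = 6) = (1/7)(1/7)(6/7) = 0.017493.
Multiplying each by its prior: 1/2 · 0.10496 = 0.052478, 1/8 · 0.058309 = 0.0072886, 3/8 · 0.017493 = 0.0065598; with total 0.066327.
Normalising, the posterior is P(r = 1 | data) = 0.79121, P(r = 5 | data) = 0.10989, P(r = 6 | data) = 0.098901.
The predictive probability is P(green next | data) = (6/7)(0.79121) + (2/7)(0.10989) + (1/7)(0.098901) = 0.7237.

0.7237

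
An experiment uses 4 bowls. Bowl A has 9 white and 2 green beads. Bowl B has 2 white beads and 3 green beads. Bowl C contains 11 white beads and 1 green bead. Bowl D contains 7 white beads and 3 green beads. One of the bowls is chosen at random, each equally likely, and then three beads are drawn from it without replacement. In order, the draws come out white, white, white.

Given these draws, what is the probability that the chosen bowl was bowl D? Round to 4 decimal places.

For each hypothesis, P(data | H) works out to: P(data | bowl A) = (9/11)(8/10)(7/9) = 0.50909; P(data | bowl B) = (2/5)(1/4)(0/3) = 0; P(data | bowl C) = (11/12)(10/11)(9/10) = 0.75; P(data | bowl D) = (7/10)(6/9)(5/8) = 0.29167.
The prior-weighted likelihoods are 1/4 · 0.50909 = 0.12727, 1/4 · 0 = 0, 1/4 · 0.75 = 0.1875, 1/4 · 0.29167 = 0.072917; summing to 0.38769.
So P(bowl D | data) = (0.072917) / (0.38769) = 0.18808.

0.1881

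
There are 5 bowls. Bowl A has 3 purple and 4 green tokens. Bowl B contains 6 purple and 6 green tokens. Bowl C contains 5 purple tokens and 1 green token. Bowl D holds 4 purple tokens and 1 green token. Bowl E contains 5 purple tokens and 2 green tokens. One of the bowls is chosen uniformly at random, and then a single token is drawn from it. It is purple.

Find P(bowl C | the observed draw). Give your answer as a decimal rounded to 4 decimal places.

For each hypothesis, P(data | H) works out to: P(data | bowl A) = (3/7) = 3/7; P(data | bowl B) = (6/12) = 1/2; P(data | bowl C) = (5/6) = 5/6; P(data | bowl D) = (4/5) = 4/5; P(data | bowl E) = (5/7) = 5/7.
Multiplying each by its prior: 1/5 · 3/7 = 3/35, 1/5 · 1/2 = 1/10, 1/5 · 5/6 = 1/6, 1/5 · 4/5 = 4/25, 1/5 · 5/7 = 1/7; summing to 344/525.
So P(bowl C | data) = (1/6) / (344/525) = 175/688.

0.2544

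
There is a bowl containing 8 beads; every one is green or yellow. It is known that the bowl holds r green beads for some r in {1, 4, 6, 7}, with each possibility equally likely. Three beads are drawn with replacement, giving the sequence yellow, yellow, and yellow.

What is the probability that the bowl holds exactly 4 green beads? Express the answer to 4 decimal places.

0.1538

For each hypothesis, P(data | H) works out to: P(data | r = 1) = (7/8)(7/8)(7/8) = 0.66992; P(data | r = 4) = (4/8)(4/8)(4/8) = 0.125; P(data | r = 6) = (2/8)(2/8)(2/8) = 0.015625; P(data | r = 7) = (1/8)(1/8)(1/8) = 0.0019531.
Weighting by the prior gives 1/4 · 0.66992 = 0.16748, 1/4 · 0.125 = 0.03125, 1/4 · 0.015625 = 0.0039062, 1/4 · 0.0019531 = 0.00048828; summing to 0.20312.
So P(r = 4 | data) = (0.03125) / (0.20312) = 0.15385.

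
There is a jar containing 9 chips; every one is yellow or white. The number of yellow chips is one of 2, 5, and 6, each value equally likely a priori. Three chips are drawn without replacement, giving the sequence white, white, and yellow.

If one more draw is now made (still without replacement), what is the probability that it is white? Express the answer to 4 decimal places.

0.5333

The likelihood of the observed sequence under each hypothesis: P(data | r = 2) = (7/9)(6/8)(2/7) = 1/6; P(data | r = 5) = (4/9)(3/8)(5/7) = 5/42; P(data | r = 6) = (3/9)(2/8)(6/7) = 1/14.
The prior-weighted likelihoods are 1/3 · 1/6 = 1/18, 1/3 · 5/42 = 5/126, 1/3 · 1/14 = 1/42; with total 5/42.
Dividing through by the total gives posterior P(r = 2 | data) = 7/15, P(r = 5 | data) = 1/3, P(r = 6 | data) = 1/5.
So P(white next | data) = Σ P(white next | H) P(H | data) = (5/6)(7/15) + (1/3)(1/3) + (1/6)(1/5) = 8/15.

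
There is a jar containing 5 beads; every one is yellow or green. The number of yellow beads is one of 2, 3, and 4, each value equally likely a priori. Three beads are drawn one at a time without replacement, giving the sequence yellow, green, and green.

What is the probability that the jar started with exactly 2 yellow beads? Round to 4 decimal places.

0.6667

Compute the likelihood of the observed sequence for each case: P(data | r = 2) = (2/5)(3/4)(2/3) = 1/5; P(data | r = 3) = (3/5)(2/4)(1/3) = 1/10; P(data | r = 4) = (4/5)(1/4)(0/3) = 0.
Weighting by the prior gives 1/3 · 1/5 = 1/15, 1/3 · 1/10 = 1/30, 1/3 · 0 = 0; summing to 1/10.
Hence P(r = 2 | data) = (1/15) / (1/10) = 2/3.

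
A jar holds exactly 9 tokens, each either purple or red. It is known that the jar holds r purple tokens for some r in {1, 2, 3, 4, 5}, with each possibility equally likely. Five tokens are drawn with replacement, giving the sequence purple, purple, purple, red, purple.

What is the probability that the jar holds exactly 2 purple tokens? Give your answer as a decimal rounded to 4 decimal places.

0.0255

Under each hypothesis, the probability of the observed sequence is: P(data | r = 1) = (1/9)(1/9)(1/9)(8/9)(1/9) = 0.00013548; P(data | r = 2) = (2/9)(2/9)(2/9)(7/9)(2/9) = 0.0018967; P(data | r = 3) = (3/9)(3/9)(3/9)(6/9)(3/9) = 0.0082305; P(data | r = 4) = (4/9)(4/9)(4/9)(5/9)(4/9) = 0.021677; P(data | r = 5) = (5/9)(5/9)(5/9)(4/9)(5/9) = 0.042338.
Weighting by the prior gives 1/5 · 0.00013548 = 2.7096e-05, 1/5 · 0.0018967 = 0.00037935, 1/5 · 0.0082305 = 0.0016461, 1/5 · 0.021677 = 0.0043354, 1/5 · 0.042338 = 0.0084675; with total 0.014855.
So P(r = 2 | data) = (0.00037935) / (0.014855) = 0.025536.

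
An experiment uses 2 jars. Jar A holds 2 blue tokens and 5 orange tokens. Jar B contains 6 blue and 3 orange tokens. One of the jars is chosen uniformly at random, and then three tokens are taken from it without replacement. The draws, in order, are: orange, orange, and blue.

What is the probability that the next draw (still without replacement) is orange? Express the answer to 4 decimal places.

0.5909

Compute the likelihood of the observed sequence for each case: P(data | jar A) = (5/7)(4/6)(2/5) = 4/21; P(data | jar B) = (3/9)(2/8)(6/7) = 1/14.
Multiplying each by its prior: 1/2 · 4/21 = 2/21, 1/2 · 1/14 = 1/28; these sum to 11/84.
The posterior is then P(jar A | data) = 8/11, P(jar B | data) = 3/11.
The predictive probability is P(orange next | data) = (3/4)(8/11) + (1/6)(3/11) = 13/22.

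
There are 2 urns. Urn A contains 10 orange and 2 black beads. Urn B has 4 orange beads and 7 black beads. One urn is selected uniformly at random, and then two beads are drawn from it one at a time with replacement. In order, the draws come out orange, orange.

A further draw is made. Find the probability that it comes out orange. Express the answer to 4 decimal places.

0.7582

Under each hypothesis, the probability of the observed sequence is: P(data | urn A) = (10/12)(10/12) = 0.69444; P(data | urn B) = (4/11)(4/11) = 0.13223.
Weighting by the prior gives 1/2 · 0.69444 = 0.34722, 1/2 · 0.13223 = 0.066116; these sum to 0.41334.
Normalising, the posterior is P(urn A | data) = 0.84004, P(urn B | data) = 0.15996.
Averaging over the posterior, P(orange next | data) = (5/6)(0.84004) + (4/11)(0.15996) = 0.7582.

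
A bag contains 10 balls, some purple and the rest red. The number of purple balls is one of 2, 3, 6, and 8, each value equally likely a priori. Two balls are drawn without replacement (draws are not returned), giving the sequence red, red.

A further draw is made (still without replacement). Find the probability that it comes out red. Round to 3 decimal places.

0.636

Compute the likelihood of the observed sequence for each case: P(data | r = 2) = (8/10)(7/9) = 28/45; P(data | r = 3) = (7/10)(6/9) = 7/15; P(data | r = 6) = (4/10)(3/9) = 2/15; P(data | r = 8) = (2/10)(1/9) = 1/45.
The prior-weighted likelihoods are 1/4 · 28/45 = 7/45, 1/4 · 7/15 = 7/60, 1/4 · 2/15 = 1/30, 1/4 · 1/45 = 1/180; with total 14/45.
The posterior is then P(r = 2 | data) = 1/2, P(r = 3 | data) = 3/8, P(r = 6 | data) = 3/28, P(r = 8 | data) = 1/56.
Averaging over the posterior, P(red next | data) = (3/4)(1/2) + (5/8)(3/8) + (1/4)(3/28) + (0)(1/56) = 285/448.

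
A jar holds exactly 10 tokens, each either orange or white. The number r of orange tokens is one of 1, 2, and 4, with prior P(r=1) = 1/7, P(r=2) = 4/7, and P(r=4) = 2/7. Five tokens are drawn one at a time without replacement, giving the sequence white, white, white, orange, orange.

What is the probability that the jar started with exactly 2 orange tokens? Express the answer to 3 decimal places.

The likelihood of the observed sequence under each hypothesis: P(data | r = 1) = (9/10)(8/9)(7/8)(1/7)(0/6) = 0; P(data | r = 2) = (8/10)(7/9)(6/8)(2/7)(1/6) = 0.022222; P(data | r = 4) = (6/10)(5/9)(4/8)(4/7)(3/6) = 0.047619.
Multiplying each by its prior: 1/7 · 0 = 0, 4/7 · 0.022222 = 0.012698, 2/7 · 0.047619 = 0.013605; these sum to 0.026304.
Therefore the posterior P(r = 2 | data) = (0.012698) / (0.026304) = 0.48276.

0.483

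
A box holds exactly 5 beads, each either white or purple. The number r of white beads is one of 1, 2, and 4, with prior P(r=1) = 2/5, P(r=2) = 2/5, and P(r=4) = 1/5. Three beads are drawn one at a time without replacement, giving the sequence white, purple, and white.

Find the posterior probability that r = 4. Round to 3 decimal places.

0.500

For each hypothesis, P(data | H) works out to: P(data | r = 1) = (1/5)(4/4)(0/3) = 0; P(data | r = 2) = (2/5)(3/4)(1/3) = 1/10; P(data | r = 4) = (4/5)(1/4)(3/3) = 1/5.
Multiplying each by its prior: 2/5 · 0 = 0, 2/5 · 1/10 = 1/25, 1/5 · 1/5 = 1/25; summing to 2/25.
Hence P(r = 4 | data) = (1/25) / (2/25) = 1/2.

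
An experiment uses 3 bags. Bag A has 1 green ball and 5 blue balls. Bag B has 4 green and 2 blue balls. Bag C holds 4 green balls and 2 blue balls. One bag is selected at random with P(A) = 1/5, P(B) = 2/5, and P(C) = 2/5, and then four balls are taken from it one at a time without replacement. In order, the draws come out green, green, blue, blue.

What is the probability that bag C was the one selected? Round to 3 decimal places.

0.500

For each hypothesis, P(data | H) works out to: P(data | bag A) = (1/6)(0/5) = 0; P(data | bag B) = (4/6)(3/5)(2/4)(1/3) = 1/15; P(data | bag C) = (4/6)(3/5)(2/4)(1/3) = 1/15.
Multiplying each by its prior: 1/5 · 0 = 0, 2/5 · 1/15 = 2/75, 2/5 · 1/15 = 2/75; summing to 4/75.
Hence P(bag C | data) = (2/75) / (4/75) = 1/2.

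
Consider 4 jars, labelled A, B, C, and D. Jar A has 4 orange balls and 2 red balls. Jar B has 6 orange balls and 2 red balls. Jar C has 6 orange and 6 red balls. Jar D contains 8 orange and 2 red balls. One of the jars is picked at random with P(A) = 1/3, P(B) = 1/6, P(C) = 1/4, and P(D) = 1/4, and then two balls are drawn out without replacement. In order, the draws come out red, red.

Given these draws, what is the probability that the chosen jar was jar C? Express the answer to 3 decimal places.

0.627

The likelihood of the observed sequence under each hypothesis: P(data | jar A) = (2/6)(1/5) = 0.066667; P(data | jar B) = (2/8)(1/7) = 0.035714; P(data | jar C) = (6/12)(5/11) = 0.22727; P(data | jar D) = (2/10)(1/9) = 0.022222.
Weighting by the prior gives 1/3 · 0.066667 = 0.022222, 1/6 · 0.035714 = 0.0059524, 1/4 · 0.22727 = 0.056818, 1/4 · 0.022222 = 0.0055556; these sum to 0.090548.
Therefore the posterior P(jar C | data) = (0.056818) / (0.090548) = 0.62749.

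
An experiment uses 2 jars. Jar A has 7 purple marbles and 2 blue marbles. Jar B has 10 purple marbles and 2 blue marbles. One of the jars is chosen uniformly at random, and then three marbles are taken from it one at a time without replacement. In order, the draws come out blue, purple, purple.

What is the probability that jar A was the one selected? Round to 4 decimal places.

0.5500

Under each hypothesis, the probability of the observed sequence is: P(data | jar A) = (2/9)(7/8)(6/7) = 1/6; P(data | jar B) = (2/12)(10/11)(9/10) = 3/22.
Multiplying each by its prior: 1/2 · 1/6 = 1/12, 1/2 · 3/22 = 3/44; these sum to 5/33.
So P(jar A | data) = (1/12) / (5/33) = 11/20.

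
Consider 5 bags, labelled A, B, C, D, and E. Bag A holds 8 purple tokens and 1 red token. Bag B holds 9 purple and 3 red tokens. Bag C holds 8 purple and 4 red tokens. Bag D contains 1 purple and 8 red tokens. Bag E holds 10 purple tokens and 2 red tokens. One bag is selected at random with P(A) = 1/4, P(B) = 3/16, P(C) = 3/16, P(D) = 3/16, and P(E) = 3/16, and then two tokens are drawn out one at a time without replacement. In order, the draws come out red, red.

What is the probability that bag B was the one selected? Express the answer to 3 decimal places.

0.049

Under each hypothesis, the probability of the observed sequence is: P(data | bag A) = (1/9)(0/8) = 0; P(data | bag B) = (3/12)(2/11) = 1/22; P(data | bag C) = (4/12)(3/11) = 1/11; P(data | bag D) = (8/9)(7/8) = 7/9; P(data | bag E) = (2/12)(1/11) = 1/66.
The prior-weighted likelihoods are 1/4 · 0 = 0, 3/16 · 1/22 = 3/352, 3/16 · 1/11 = 3/176, 3/16 · 7/9 = 7/48, 3/16 · 1/66 = 1/352; these sum to 23/132.
By Bayes' rule, P(bag B | data) = (3/352) / (23/132) = 9/184.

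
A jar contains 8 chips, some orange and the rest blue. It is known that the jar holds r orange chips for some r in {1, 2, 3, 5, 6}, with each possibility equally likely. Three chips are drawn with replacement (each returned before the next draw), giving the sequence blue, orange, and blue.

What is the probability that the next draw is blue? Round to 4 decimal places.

Compute the likelihood of the observed sequence for each case: P(data | r = 1) = (7/8)(1/8)(7/8) = 0.095703; P(data | r = 2) = (6/8)(2/8)(6/8) = 0.14062; P(data | r = 3) = (5/8)(3/8)(5/8) = 0.14648; P(data | r = 5) = (3/8)(5/8)(3/8) = 0.087891; P(data | r = 6) = (2/8)(6/8)(2/8) = 0.046875.
Multiplying each by its prior: 1/5 · 0.095703 = 0.019141, 1/5 · 0.14062 = 0.028125, 1/5 · 0.14648 = 0.029297, 1/5 · 0.087891 = 0.017578, 1/5 · 0.046875 = 0.009375; with total 0.10352.
The posterior is then P(r = 1 | data) = 0.18491, P(r = 2 | data) = 0.2717, P(r = 3 | data) = 0.28302, P(r = 5 | data) = 0.16981, P(r = 6 | data) = 0.090566.
So P(blue next | data) = Σ P(blue next | H) P(H | data) = (7/8)(0.18491) + (3/4)(0.2717) + (5/8)(0.28302) + (3/8)(0.16981) + (1/4)(0.090566) = 0.62877.

0.6288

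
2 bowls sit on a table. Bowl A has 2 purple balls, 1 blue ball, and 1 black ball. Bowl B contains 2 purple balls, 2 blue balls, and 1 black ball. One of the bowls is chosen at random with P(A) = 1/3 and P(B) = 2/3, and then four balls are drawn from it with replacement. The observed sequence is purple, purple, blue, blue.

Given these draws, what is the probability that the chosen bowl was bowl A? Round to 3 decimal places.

Compute the likelihood of the observed sequence for each case: P(data | bowl A) = (2/4)(2/4)(1/4)(1/4) = 0.015625; P(data | bowl B) = (2/5)(2/5)(2/5)(2/5) = 0.0256.
Multiplying each by its prior: 1/3 · 0.015625 = 0.0052083, 2/3 · 0.0256 = 0.017067; with total 0.022275.
By Bayes' rule, P(bowl A | data) = (0.0052083) / (0.022275) = 0.23382.

0.234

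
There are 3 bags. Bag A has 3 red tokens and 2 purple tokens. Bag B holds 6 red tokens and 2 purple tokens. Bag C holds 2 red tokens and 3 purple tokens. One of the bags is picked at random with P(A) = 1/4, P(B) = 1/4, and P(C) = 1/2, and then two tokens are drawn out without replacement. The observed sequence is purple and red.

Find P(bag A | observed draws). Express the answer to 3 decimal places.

For each hypothesis, P(data | H) works out to: P(data | bag A) = (2/5)(3/4) = 3/10; P(data | bag B) = (2/8)(6/7) = 3/14; P(data | bag C) = (3/5)(2/4) = 3/10.
The prior-weighted likelihoods are 1/4 · 3/10 = 3/40, 1/4 · 3/14 = 3/56, 1/2 · 3/10 = 3/20; these sum to 39/140.
By Bayes' rule, P(bag A | data) = (3/40) / (39/140) = 7/26.

0.269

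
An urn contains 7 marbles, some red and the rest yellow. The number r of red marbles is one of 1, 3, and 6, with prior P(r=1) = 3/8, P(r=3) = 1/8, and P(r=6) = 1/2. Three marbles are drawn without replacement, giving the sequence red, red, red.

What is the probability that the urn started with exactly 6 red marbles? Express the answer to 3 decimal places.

The likelihood of the observed sequence under each hypothesis: P(data | r = 1) = (1/7)(0/6) = 0; P(data | r = 3) = (3/7)(2/6)(1/5) = 1/35; P(data | r = 6) = (6/7)(5/6)(4/5) = 4/7.
The prior-weighted likelihoods are 3/8 · 0 = 0, 1/8 · 1/35 = 1/280, 1/2 · 4/7 = 2/7; summing to 81/280.
Therefore the posterior P(r = 6 | data) = (2/7) / (81/280) = 80/81.

0.988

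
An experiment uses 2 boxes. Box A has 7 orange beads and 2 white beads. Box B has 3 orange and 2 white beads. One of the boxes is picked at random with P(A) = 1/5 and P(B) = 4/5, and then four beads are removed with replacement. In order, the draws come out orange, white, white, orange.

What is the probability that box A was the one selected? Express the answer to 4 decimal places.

0.1148

Compute the likelihood of the observed sequence for each case: P(data | box A) = (7/9)(2/9)(2/9)(7/9) = 0.029873; P(data | box B) = (3/5)(2/5)(2/5)(3/5) = 0.0576.
Weighting by the prior gives 1/5 · 0.029873 = 0.0059747, 4/5 · 0.0576 = 0.04608; with total 0.052055.
So P(box A | data) = (0.0059747) / (0.052055) = 0.11478.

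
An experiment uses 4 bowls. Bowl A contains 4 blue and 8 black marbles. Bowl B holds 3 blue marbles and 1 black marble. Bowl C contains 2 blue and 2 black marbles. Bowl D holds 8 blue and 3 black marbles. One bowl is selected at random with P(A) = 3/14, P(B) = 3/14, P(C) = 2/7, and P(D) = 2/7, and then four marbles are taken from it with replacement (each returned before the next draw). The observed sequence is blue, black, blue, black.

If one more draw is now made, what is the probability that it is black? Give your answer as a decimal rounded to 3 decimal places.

0.443

Compute the likelihood of the observed sequence for each case: P(data | bowl A) = (4/12)(8/12)(4/12)(8/12) = 0.049383; P(data | bowl B) = (3/4)(1/4)(3/4)(1/4) = 0.035156; P(data | bowl C) = (2/4)(2/4)(2/4)(2/4) = 0.0625; P(data | bowl D) = (8/11)(3/11)(8/11)(3/11) = 0.039342.
The prior-weighted likelihoods are 3/14 · 0.049383 = 0.010582, 3/14 · 0.035156 = 0.0075335, 2/7 · 0.0625 = 0.017857, 2/7 · 0.039342 = 0.01124; with total 0.047213.
The posterior is then P(bowl A | data) = 0.22413, P(bowl B | data) = 0.15956, P(bowl C | data) = 0.37822, P(bowl D | data) = 0.23808.
Averaging over the posterior, P(black next | data) = (2/3)(0.22413) + (1/4)(0.15956) + (1/2)(0.37822) + (3/11)(0.23808) = 0.44336.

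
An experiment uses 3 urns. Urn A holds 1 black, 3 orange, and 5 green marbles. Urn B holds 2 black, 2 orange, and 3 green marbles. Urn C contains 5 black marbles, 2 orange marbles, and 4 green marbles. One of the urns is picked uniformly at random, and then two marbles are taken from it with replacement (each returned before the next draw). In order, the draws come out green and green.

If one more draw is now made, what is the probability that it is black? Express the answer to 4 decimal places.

0.2352

The likelihood of the observed sequence under each hypothesis: P(data | urn A) = (5/9)(5/9) = 0.30864; P(data | urn B) = (3/7)(3/7) = 0.18367; P(data | urn C) = (4/11)(4/11) = 0.13223.
Multiplying each by its prior: 1/3 · 0.30864 = 0.10288, 1/3 · 0.18367 = 0.061224, 1/3 · 0.13223 = 0.044077; with total 0.20818.
Dividing through by the total gives posterior P(urn A | data) = 0.49419, P(urn B | data) = 0.29409, P(urn C | data) = 0.21172.
So P(black next | data) = Σ P(black next | H) P(H | data) = (1/9)(0.49419) + (2/7)(0.29409) + (5/11)(0.21172) = 0.23517.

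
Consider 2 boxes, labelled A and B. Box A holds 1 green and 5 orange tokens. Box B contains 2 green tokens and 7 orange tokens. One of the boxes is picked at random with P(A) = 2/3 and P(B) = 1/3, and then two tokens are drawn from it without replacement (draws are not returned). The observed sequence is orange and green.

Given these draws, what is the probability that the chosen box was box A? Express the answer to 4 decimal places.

0.6316

Under each hypothesis, the probability of the observed sequence is: P(data | box A) = (5/6)(1/5) = 1/6; P(data | box B) = (7/9)(2/8) = 7/36.
The prior-weighted likelihoods are 2/3 · 1/6 = 1/9, 1/3 · 7/36 = 7/108; these sum to 19/108.
Hence P(box A | data) = (1/9) / (19/108) = 12/19.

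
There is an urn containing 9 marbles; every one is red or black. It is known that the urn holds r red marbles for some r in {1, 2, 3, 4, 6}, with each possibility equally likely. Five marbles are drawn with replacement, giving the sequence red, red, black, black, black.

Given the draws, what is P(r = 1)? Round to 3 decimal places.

0.075

The likelihood of the observed sequence under each hypothesis: P(data | r = 1) = (1/9)(1/9)(8/9)(8/9)(8/9) = 0.0086708; P(data | r = 2) = (2/9)(2/9)(7/9)(7/9)(7/9) = 0.023235; P(data | r = 3) = (3/9)(3/9)(6/9)(6/9)(6/9) = 0.032922; P(data | r = 4) = (4/9)(4/9)(5/9)(5/9)(5/9) = 0.03387; P(data | r = 6) = (6/9)(6/9)(3/9)(3/9)(3/9) = 0.016461.
Weighting by the prior gives 1/5 · 0.0086708 = 0.0017342, 1/5 · 0.023235 = 0.004647, 1/5 · 0.032922 = 0.0065844, 1/5 · 0.03387 = 0.006774, 1/5 · 0.016461 = 0.0032922; with total 0.023032.
So P(r = 1 | data) = (0.0017342) / (0.023032) = 0.075294.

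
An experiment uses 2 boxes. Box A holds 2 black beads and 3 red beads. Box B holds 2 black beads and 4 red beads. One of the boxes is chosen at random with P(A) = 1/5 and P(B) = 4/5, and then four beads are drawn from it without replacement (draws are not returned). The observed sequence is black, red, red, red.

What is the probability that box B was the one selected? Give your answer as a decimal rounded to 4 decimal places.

The likelihood of the observed sequence under each hypothesis: P(data | box A) = (2/5)(3/4)(2/3)(1/2) = 1/10; P(data | box B) = (2/6)(4/5)(3/4)(2/3) = 2/15.
Multiplying each by its prior: 1/5 · 1/10 = 1/50, 4/5 · 2/15 = 8/75; with total 19/150.
Hence P(box B | data) = (8/75) / (19/150) = 16/19.

0.8421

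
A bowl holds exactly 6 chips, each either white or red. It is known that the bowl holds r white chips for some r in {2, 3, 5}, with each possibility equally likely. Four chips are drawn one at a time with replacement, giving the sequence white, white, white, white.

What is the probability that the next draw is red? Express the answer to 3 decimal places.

The likelihood of the observed sequence under each hypothesis: P(data | r = 2) = (2/6)(2/6)(2/6)(2/6) = 0.012346; P(data | r = 3) = (3/6)(3/6)(3/6)(3/6) = 0.0625; P(data | r = 5) = (5/6)(5/6)(5/6)(5/6) = 0.48225.
Weighting by the prior gives 1/3 · 0.012346 = 0.0041152, 1/3 · 0.0625 = 0.020833, 1/3 · 0.48225 = 0.16075; summing to 0.1857.
Normalising, the posterior is P(r = 2 | data) = 0.022161, P(r = 3 | data) = 0.11219, P(r = 5 | data) = 0.86565.
The predictive probability is P(red next | data) = (2/3)(0.022161) + (1/2)(0.11219) + (1/6)(0.86565) = 0.21514.

0.215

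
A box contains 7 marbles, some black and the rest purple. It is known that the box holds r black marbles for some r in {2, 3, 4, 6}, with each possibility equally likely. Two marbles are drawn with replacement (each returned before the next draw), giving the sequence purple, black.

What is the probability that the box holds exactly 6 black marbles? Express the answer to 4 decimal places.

Compute the likelihood of the observed sequence for each case: P(data | r = 2) = (5/7)(2/7) = 10/49; P(data | r = 3) = (4/7)(3/7) = 12/49; P(data | r = 4) = (3/7)(4/7) = 12/49; P(data | r = 6) = (1/7)(6/7) = 6/49.
Multiplying each by its prior: 1/4 · 10/49 = 5/98, 1/4 · 12/49 = 3/49, 1/4 · 12/49 = 3/49, 1/4 · 6/49 = 3/98; with total 10/49.
Therefore the posterior P(r = 6 | data) = (3/98) / (10/49) = 3/20.

0.1500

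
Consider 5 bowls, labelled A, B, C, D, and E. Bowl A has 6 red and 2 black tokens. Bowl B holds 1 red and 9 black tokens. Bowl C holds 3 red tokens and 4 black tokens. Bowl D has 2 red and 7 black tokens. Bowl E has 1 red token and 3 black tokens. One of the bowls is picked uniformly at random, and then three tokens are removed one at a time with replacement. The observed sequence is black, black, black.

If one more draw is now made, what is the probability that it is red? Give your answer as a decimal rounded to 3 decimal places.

Compute the likelihood of the observed sequence for each case: P(data | bowl A) = (2/8)(2/8)(2/8) = 0.015625; P(data | bowl B) = (9/10)(9/10)(9/10) = 0.729; P(data | bowl C) = (4/7)(4/7)(4/7) = 0.18659; P(data | bowl D) = (7/9)(7/9)(7/9) = 0.47051; P(data | bowl E) = (3/4)(3/4)(3/4) = 0.42188.
The prior-weighted likelihoods are 1/5 · 0.015625 = 0.003125, 1/5 · 0.729 = 0.1458, 1/5 · 0.18659 = 0.037318, 1/5 · 0.47051 = 0.094102, 1/5 · 0.42188 = 0.084375; with total 0.36472.
The posterior is then P(bowl A | data) = 0.0085682, P(bowl B | data) = 0.39976, P(bowl C | data) = 0.10232, P(bowl D | data) = 0.25801, P(bowl E | data) = 0.23134.
So P(red next | data) = Σ P(red next | H) P(H | data) = (3/4)(0.0085682) + (1/10)(0.39976) + (3/7)(0.10232) + (2/9)(0.25801) + (1/4)(0.23134) = 0.20542.

0.205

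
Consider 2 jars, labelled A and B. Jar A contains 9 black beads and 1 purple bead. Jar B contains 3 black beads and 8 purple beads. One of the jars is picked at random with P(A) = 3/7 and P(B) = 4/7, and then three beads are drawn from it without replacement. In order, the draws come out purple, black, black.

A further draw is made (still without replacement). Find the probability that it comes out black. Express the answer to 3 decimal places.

The likelihood of the observed sequence under each hypothesis: P(data | jar A) = (1/10)(9/9)(8/8) = 0.1; P(data | jar B) = (8/11)(3/10)(2/9) = 0.048485.
Weighting by the prior gives 3/7 · 0.1 = 0.042857, 4/7 · 0.048485 = 0.027706; these sum to 0.070563.
Normalising, the posterior is P(jar A | data) = 0.60736, P(jar B | data) = 0.39264.
So P(black next | data) = Σ P(black next | H) P(H | data) = (1)(0.60736) + (1/8)(0.39264) = 0.65644.

0.656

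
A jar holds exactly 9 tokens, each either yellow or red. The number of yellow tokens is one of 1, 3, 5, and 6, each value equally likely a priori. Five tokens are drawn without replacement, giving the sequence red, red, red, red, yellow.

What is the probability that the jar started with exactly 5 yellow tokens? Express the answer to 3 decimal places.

Under each hypothesis, the probability of the observed sequence is: P(data | r = 1) = (8/9)(7/8)(6/7)(5/6)(1/5) = 1/9; P(data | r = 3) = (6/9)(5/8)(4/7)(3/6)(3/5) = 1/14; P(data | r = 5) = (4/9)(3/8)(2/7)(1/6)(5/5) = 1/126; P(data | r = 6) = (3/9)(2/8)(1/7)(0/6) = 0.
Weighting by the prior gives 1/4 · 1/9 = 1/36, 1/4 · 1/14 = 1/56, 1/4 · 1/126 = 1/504, 1/4 · 0 = 0; summing to 1/21.
So P(r = 5 | data) = (1/504) / (1/21) = 1/24.

0.042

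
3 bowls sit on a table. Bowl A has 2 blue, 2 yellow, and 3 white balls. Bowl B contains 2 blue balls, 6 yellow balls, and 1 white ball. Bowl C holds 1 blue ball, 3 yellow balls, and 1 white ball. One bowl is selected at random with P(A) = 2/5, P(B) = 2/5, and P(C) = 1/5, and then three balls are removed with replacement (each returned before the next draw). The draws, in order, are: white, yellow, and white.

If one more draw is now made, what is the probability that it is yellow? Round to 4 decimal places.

0.3807

For each hypothesis, P(data | H) works out to: P(data | bowl A) = (3/7)(2/7)(3/7) = 0.052478; P(data | bowl B) = (1/9)(6/9)(1/9) = 0.0082305; P(data | bowl C) = (1/5)(3/5)(1/5) = 0.024.
Weighting by the prior gives 2/5 · 0.052478 = 0.020991, 2/5 · 0.0082305 = 0.0032922, 1/5 · 0.024 = 0.0048; summing to 0.029083.
Dividing through by the total gives posterior P(bowl A | data) = 0.72176, P(bowl B | data) = 0.1132, P(bowl C | data) = 0.16504.
The predictive probability is P(yellow next | data) = (2/7)(0.72176) + (2/3)(0.1132) + (3/5)(0.16504) = 0.38071.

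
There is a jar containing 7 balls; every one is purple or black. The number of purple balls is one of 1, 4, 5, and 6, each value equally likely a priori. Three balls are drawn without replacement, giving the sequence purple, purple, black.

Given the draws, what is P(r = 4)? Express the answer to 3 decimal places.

Compute the likelihood of the observed sequence for each case: P(data | r = 1) = (1/7)(0/6) = 0; P(data | r = 4) = (4/7)(3/6)(3/5) = 6/35; P(data | r = 5) = (5/7)(4/6)(2/5) = 4/21; P(data | r = 6) = (6/7)(5/6)(1/5) = 1/7.
Multiplying each by its prior: 1/4 · 0 = 0, 1/4 · 6/35 = 3/70, 1/4 · 4/21 = 1/21, 1/4 · 1/7 = 1/28; summing to 53/420.
Therefore the posterior P(r = 4 | data) = (3/70) / (53/420) = 18/53.

0.340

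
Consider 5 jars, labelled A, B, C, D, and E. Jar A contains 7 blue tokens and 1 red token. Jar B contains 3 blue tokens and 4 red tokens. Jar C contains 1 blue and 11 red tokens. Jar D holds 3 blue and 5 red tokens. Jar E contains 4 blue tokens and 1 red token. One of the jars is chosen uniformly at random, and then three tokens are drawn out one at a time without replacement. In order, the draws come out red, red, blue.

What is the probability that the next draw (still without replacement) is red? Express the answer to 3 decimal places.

0.637

Under each hypothesis, the probability of the observed sequence is: P(data | jar A) = (1/8)(0/7) = 0; P(data | jar B) = (4/7)(3/6)(3/5) = 6/35; P(data | jar C) = (11/12)(10/11)(1/10) = 1/12; P(data | jar D) = (5/8)(4/7)(3/6) = 5/28; P(data | jar E) = (1/5)(0/4) = 0.
The prior-weighted likelihoods are 1/5 · 0 = 0, 1/5 · 6/35 = 6/175, 1/5 · 1/12 = 1/60, 1/5 · 5/28 = 1/28, 1/5 · 0 = 0; summing to 13/150.
Dividing through by the total gives posterior P(jar A | data) = 0, P(jar B | data) = 36/91, P(jar C | data) = 5/26, P(jar D | data) = 75/182, P(jar E | data) = 0.
Averaging over the posterior, P(red next | data) = (1/2)(36/91) + (1)(5/26) + (3/5)(75/182) = 58/91.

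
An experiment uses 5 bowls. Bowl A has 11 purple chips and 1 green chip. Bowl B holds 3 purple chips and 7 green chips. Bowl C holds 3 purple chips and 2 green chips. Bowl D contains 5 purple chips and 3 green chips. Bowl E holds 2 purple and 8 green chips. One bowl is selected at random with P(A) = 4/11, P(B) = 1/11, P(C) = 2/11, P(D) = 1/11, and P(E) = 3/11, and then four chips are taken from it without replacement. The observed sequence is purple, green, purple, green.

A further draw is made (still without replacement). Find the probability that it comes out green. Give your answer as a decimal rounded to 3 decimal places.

Compute the likelihood of the observed sequence for each case: P(data | bowl A) = (11/12)(1/11)(10/10)(0/9) = 0; P(data | bowl B) = (3/10)(7/9)(2/8)(6/7) = 0.05; P(data | bowl C) = (3/5)(2/4)(2/3)(1/2) = 0.1; P(data | bowl D) = (5/8)(3/7)(4/6)(2/5) = 0.071429; P(data | bowl E) = (2/10)(8/9)(1/8)(7/7) = 0.022222.
The prior-weighted likelihoods are 4/11 · 0 = 0, 1/11 · 0.05 = 0.0045455, 2/11 · 0.1 = 0.018182, 1/11 · 0.071429 = 0.0064935, 3/11 · 0.022222 = 0.0060606; these sum to 0.035281.
Dividing through by the total gives posterior P(bowl A | data) = 0, P(bowl B | data) = 0.12883, P(bowl C | data) = 0.51534, P(bowl D | data) = 0.18405, P(bowl E | data) = 0.17178.
Averaging over the posterior, P(green next | data) = (5/6)(0.12883) + (0)(0.51534) + (1/4)(0.18405) + (1)(0.17178) = 0.32515.

0.325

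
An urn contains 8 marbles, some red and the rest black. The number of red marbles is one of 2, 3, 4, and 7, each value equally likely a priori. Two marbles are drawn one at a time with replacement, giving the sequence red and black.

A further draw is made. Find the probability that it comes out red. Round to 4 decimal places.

0.4550

Under each hypothesis, the probability of the observed sequence is: P(data | r = 2) = (2/8)(6/8) = 3/16; P(data | r = 3) = (3/8)(5/8) = 15/64; P(data | r = 4) = (4/8)(4/8) = 1/4; P(data | r = 7) = (7/8)(1/8) = 7/64.
Multiplying each by its prior: 1/4 · 3/16 = 3/64, 1/4 · 15/64 = 15/256, 1/4 · 1/4 = 1/16, 1/4 · 7/64 = 7/256; with total 25/128.
Dividing through by the total gives posterior P(r = 2 | data) = 6/25, P(r = 3 | data) = 3/10, P(r = 4 | data) = 8/25, P(r = 7 | data) = 7/50.
The predictive probability is P(red next | data) = (1/4)(6/25) + (3/8)(3/10) + (1/2)(8/25) + (7/8)(7/50) = 91/200.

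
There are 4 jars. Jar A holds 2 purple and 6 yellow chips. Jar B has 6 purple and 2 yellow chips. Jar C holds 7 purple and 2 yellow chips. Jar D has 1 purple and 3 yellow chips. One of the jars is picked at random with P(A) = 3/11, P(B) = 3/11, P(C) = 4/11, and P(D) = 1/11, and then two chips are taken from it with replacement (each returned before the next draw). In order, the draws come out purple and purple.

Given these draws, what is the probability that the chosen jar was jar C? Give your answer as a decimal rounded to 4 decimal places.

0.5553

Under each hypothesis, the probability of the observed sequence is: P(data | jar A) = (2/8)(2/8) = 0.0625; P(data | jar B) = (6/8)(6/8) = 0.5625; P(data | jar C) = (7/9)(7/9) = 0.60494; P(data | jar D) = (1/4)(1/4) = 0.0625.
Weighting by the prior gives 3/11 · 0.0625 = 0.017045, 3/11 · 0.5625 = 0.15341, 4/11 · 0.60494 = 0.21998, 1/11 · 0.0625 = 0.0056818; with total 0.39611.
Hence P(jar C | data) = (0.21998) / (0.39611) = 0.55534.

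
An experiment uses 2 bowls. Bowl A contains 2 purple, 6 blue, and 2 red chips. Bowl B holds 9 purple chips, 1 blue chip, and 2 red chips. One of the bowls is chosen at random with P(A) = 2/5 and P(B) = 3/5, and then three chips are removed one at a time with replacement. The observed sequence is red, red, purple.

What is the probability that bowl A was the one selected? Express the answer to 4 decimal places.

Under each hypothesis, the probability of the observed sequence is: P(data | bowl A) = (2/10)(2/10)(2/10) = 0.008; P(data | bowl B) = (2/12)(2/12)(9/12) = 0.020833.
Multiplying each by its prior: 2/5 · 0.008 = 0.0032, 3/5 · 0.020833 = 0.0125; these sum to 0.0157.
By Bayes' rule, P(bowl A | data) = (0.0032) / (0.0157) = 0.20382.

0.2038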